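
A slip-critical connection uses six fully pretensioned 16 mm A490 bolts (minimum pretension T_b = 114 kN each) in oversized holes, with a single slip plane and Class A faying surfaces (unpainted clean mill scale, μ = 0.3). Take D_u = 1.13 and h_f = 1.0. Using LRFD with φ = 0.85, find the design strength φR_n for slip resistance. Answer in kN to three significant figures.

197 kN

R_n = μ · D_u · h_f · T_b · n_s · n_b = 0.3 × 1.13 × 1.0 × 114 × 1 × 6 = 231.9 kN.
Design strength φR_n = 0.85 × 231.9 = 197 kN.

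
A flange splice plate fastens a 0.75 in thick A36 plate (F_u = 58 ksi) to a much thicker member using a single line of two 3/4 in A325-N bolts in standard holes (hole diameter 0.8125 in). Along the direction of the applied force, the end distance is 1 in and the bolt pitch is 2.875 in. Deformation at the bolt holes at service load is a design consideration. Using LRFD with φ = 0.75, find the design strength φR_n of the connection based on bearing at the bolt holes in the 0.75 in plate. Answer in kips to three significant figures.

Per bolt r_n = 1.2 l_c t F_u ≤ 2.4 d t F_u; upper limit = 2.4 × 0.75 × 0.75 × 58 = 78.3 kips.
Edge bolt: l_c = 1 − 0.8125/2 = 0.5938 in → 1.2 × 0.5938 × 0.75 × 58 = 30.99 → r_n = 30.99 kips.
Interior bolts: l_c = 2.875 − 0.8125 = 2.062 in → 1.2 × 2.062 × 0.75 × 58 = 107.7 → r_n = 78.3 kips.
R_n = 1 × 30.99 + 1 × 78.3 = 109.3 kips.
Design strength φR_n = 0.75 × 109.3 = 82 kips.

82 kips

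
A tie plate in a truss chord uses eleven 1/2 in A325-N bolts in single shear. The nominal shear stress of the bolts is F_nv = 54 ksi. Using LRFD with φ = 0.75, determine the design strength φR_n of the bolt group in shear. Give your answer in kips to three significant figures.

87.5 kips

A_b = π × 0.5² / 4 = 0.1963 in².
R_n = F_nv · A_b · n · n_s = 54 × 0.1963 × 11 × 1 = 116.6 kips.
Design strength φR_n = 0.75 × 116.6 = 87.5 kips.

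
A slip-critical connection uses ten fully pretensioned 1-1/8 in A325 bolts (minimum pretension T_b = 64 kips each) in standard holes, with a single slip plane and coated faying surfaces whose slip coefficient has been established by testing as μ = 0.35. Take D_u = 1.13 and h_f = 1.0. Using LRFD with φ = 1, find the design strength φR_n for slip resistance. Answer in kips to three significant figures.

R_n = μ · D_u · h_f · T_b · n_s · n_b = 0.35 × 1.13 × 1.0 × 64 × 1 × 10 = 253.1 kips.
Design strength φR_n = 1 × 253.1 = 253 kips.

253 kips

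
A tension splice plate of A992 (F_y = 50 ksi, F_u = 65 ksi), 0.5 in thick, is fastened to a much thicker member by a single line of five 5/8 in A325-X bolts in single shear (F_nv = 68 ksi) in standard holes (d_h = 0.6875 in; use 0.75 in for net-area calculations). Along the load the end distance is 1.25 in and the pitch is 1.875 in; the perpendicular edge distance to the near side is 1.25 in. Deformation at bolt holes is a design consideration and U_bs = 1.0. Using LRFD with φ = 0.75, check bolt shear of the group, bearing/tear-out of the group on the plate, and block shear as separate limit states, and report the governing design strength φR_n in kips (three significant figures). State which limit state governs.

78.2 kips (bolt shear governs)

Bolt shear: A_b = π·0.625²/4 = 0.3068 in²; R_n = 68 × 0.3068 × 5 × 1 = 104.3 kips → 0.75 × 104.3 = 78.2 kips.
Bearing: edge l_c = 0.9062, r_n = 35.34 kips; interior l_c = 1.188, r_n = 46.31 kips; R_n = 35.34 + 4·46.31 = 220.6 kips → 165 kips.
Block shear: A_gv = 4.375, A_nv = 2.688, A_nt = 0.4375 in²; R_n = min(0.6F_uA_nv, 0.6F_yA_gv) + U_bs·F_u·A_nt = 133.2 kips → 99.9 kips.
Bolt shear governs: 78.2 kips.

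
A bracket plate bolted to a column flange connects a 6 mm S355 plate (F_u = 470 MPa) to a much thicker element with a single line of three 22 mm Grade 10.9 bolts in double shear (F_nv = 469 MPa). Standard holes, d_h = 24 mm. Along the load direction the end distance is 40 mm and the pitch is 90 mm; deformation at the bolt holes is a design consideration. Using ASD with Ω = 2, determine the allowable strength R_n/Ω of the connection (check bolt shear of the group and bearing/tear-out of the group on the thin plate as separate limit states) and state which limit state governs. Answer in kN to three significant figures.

196 kN (bearing governs)

Bolt shear: A_b = π·22²/4 = 380.1 mm²; R_n = 469 × 380.1 × 3 × 2 / 1000 = 1070 kN → 1070 / 2 = 535 kN.
Bearing (1.2 l_c t F_u ≤ 2.4 d t F_u): upper limit = 2.4·22·6·470 / 1000 = 148.9 kN.
  Edge l_c = 40 − 24/2 = 28 → r_n = 94.75 kN; interior l_c = 90 − 24 = 66 → r_n = 148.9 kN.
  R_n,bearing = 1·94.75 + 2·148.9 = 392.5 kN → 392.5 / 2 = 196 kN.
Bearing governs: 196 kN.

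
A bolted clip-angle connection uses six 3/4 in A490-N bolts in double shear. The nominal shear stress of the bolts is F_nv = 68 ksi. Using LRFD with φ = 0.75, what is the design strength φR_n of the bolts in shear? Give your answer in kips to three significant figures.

A_b = π × 0.75² / 4 = 0.4418 in².
R_n = F_nv · A_b · n · n_s = 68 × 0.4418 × 6 × 2 = 360.5 kips.
Design strength φR_n = 0.75 × 360.5 = 270 kips.

270 kips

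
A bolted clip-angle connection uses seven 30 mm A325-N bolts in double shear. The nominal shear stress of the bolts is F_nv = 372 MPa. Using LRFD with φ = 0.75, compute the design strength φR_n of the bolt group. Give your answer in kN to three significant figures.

2760 kN

A_b = π × 30² / 4 = 706.9 mm².
R_n = F_nv · A_b · n · n_s = 372 × 706.9 × 7 × 2 / 1000 = 3681 kN.
Design strength φR_n = 0.75 × 3681 = 2760 kN.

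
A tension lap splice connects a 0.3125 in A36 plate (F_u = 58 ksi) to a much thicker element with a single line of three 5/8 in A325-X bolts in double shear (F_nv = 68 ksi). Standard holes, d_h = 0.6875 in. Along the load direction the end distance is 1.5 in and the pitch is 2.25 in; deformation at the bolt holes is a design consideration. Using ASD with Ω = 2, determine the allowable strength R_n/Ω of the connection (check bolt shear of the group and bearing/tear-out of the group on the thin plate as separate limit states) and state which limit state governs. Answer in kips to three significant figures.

39.8 kips (bearing governs)

Bolt shear: A_b = π·0.625²/4 = 0.3068 in²; R_n = 68 × 0.3068 × 3 × 2 = 125.2 kips → 125.2 / 2 = 62.6 kips.
Bearing (1.2 l_c t F_u ≤ 2.4 d t F_u): upper limit = 2.4·0.625·0.3125·58 = 27.19 kips.
  Edge l_c = 1.5 − 0.6875/2 = 1.156 → r_n = 25.15 kips; interior l_c = 2.25 − 0.6875 = 1.562 → r_n = 27.19 kips.
  R_n,bearing = 1·25.15 + 2·27.19 = 79.52 kips → 79.52 / 2 = 39.8 kips.
Bearing governs: 39.8 kips.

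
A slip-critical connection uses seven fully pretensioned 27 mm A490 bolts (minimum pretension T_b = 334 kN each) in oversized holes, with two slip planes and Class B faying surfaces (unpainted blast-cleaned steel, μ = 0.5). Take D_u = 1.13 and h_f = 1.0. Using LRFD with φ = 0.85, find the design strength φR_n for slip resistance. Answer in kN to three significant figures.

R_n = μ · D_u · h_f · T_b · n_s · n_b = 0.5 × 1.13 × 1.0 × 334 × 2 × 7 = 2642 kN.
Design strength φR_n = 0.85 × 2642 = 2250 kN.

2250 kN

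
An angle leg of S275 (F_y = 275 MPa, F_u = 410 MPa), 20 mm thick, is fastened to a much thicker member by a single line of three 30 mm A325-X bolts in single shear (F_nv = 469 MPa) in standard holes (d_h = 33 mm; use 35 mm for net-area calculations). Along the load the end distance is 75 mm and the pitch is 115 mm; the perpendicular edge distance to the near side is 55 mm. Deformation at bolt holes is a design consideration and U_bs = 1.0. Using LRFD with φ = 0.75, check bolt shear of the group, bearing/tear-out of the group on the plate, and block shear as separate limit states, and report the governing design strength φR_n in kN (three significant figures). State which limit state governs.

746 kN (bolt shear governs)

Bolt shear: A_b = π·30²/4 = 706.9 mm²; R_n = 469 × 706.9 × 3 × 1 / 1000 = 994.5 kN → 0.75 × 994.5 = 746 kN.
Bearing: edge l_c = 58.5, r_n = 575.6 kN; interior l_c = 82, r_n = 590.4 kN; R_n = 575.6 + 2·590.4 = 1756 kN → 1320 kN.
Block shear: A_gv = 6100, A_nv = 4350, A_nt = 750 mm²; R_n = min(0.6F_uA_nv, 0.6F_yA_gv) + U_bs·F_u·A_nt = 1314 kN → 986 kN.
Bolt shear governs: 746 kN.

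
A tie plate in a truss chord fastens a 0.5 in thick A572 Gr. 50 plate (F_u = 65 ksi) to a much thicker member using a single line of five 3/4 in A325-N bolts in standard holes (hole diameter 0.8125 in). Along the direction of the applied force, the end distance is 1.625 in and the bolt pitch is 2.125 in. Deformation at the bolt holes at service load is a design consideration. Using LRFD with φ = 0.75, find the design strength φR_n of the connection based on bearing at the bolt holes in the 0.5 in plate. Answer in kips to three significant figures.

189 kips

Per bolt r_n = 1.2 l_c t F_u ≤ 2.4 d t F_u; upper limit = 2.4 × 0.75 × 0.5 × 65 = 58.5 kips.
Edge bolt: l_c = 1.625 − 0.8125/2 = 1.219 in → 1.2 × 1.219 × 0.5 × 65 = 47.53 → r_n = 47.53 kips.
Interior bolts: l_c = 2.125 − 0.8125 = 1.312 in → 1.2 × 1.312 × 0.5 × 65 = 51.19 → r_n = 51.19 kips.
R_n = 1 × 47.53 + 4 × 51.19 = 252.3 kips.
Design strength φR_n = 0.75 × 252.3 = 189 kips.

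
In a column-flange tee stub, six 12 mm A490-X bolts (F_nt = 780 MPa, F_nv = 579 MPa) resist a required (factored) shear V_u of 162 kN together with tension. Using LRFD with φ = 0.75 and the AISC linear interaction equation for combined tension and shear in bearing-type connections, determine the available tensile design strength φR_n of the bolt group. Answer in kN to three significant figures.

298 kN

A_b = π·12²/4 = 113.1 mm²; f_rv = 162 × 1000 / (6 × 113.1) = 238.7 MPa.
F'_nt = 1.3 F_nt − (F_nt / φF_nv) f_rv = 1.3·780 − (780/(0.75·579))·238.7 = 585.2 MPa, capped at F_nt → F'_nt = 585.2 MPa.
R_n = F'_nt · A_b · n = 585.2 × 113.1 × 6 / 1000 = 397.1 kN.
Design strength φR_n = 0.75 × 397.1 = 298 kN.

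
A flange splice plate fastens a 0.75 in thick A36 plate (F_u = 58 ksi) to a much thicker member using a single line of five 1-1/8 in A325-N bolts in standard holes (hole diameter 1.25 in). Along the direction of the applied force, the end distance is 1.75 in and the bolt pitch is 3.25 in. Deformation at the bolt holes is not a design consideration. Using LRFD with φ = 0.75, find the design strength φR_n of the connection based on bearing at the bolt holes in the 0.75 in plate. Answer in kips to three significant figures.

447 kips

Per bolt r_n = 1.5 l_c t F_u ≤ 3.0 d t F_u; upper limit = 3.0 × 1.125 × 0.75 × 58 = 146.8 kips.
Edge bolt: l_c = 1.75 − 1.25/2 = 1.125 in → 1.5 × 1.125 × 0.75 × 58 = 73.41 → r_n = 73.41 kips.
Interior bolts: l_c = 3.25 − 1.25 = 2 in → 1.5 × 2 × 0.75 × 58 = 130.5 → r_n = 130.5 kips.
R_n = 1 × 73.41 + 4 × 130.5 = 595.4 kips.
Design strength φR_n = 0.75 × 595.4 = 447 kips.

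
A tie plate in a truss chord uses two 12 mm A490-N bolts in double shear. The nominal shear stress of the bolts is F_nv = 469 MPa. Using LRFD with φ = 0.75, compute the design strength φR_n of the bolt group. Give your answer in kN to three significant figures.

A_b = π × 12² / 4 = 113.1 mm².
R_n = F_nv · A_b · n · n_s = 469 × 113.1 × 2 × 2 / 1000 = 212.2 kN.
Design strength φR_n = 0.75 × 212.2 = 159 kN.

159 kN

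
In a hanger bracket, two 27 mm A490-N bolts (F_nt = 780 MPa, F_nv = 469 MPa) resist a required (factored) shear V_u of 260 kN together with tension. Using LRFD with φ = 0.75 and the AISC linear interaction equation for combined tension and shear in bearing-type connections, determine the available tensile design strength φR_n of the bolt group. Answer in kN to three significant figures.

438 kN

A_b = π·27²/4 = 572.6 mm²; f_rv = 260 × 1000 / (2 × 572.6) = 227.1 MPa.
F'_nt = 1.3 F_nt − (F_nt / φF_nv) f_rv = 1.3·780 − (780/(0.75·469))·227.1 = 510.5 MPa, capped at F_nt → F'_nt = 510.5 MPa.
R_n = F'_nt · A_b · n = 510.5 × 572.6 × 2 / 1000 = 584.6 kN.
Design strength φR_n = 0.75 × 584.6 = 438 kN.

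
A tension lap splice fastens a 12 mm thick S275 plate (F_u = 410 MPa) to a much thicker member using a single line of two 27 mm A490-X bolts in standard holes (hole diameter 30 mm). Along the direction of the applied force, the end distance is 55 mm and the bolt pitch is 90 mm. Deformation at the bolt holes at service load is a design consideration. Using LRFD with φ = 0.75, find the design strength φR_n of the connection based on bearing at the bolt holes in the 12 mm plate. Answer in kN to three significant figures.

416 kN

Per bolt r_n = 1.2 l_c t F_u ≤ 2.4 d t F_u; upper limit = 2.4 × 27 × 12 × 410 / 1000 = 318.8 kN.
Edge bolt: l_c = 55 − 30/2 = 40 mm → 1.2 × 40 × 12 × 410 / 1000 = 236.2 → r_n = 236.2 kN.
Interior bolts: l_c = 90 − 30 = 60 mm → 1.2 × 60 × 12 × 410 / 1000 = 354.2 → r_n = 318.8 kN.
R_n = 1 × 236.2 + 1 × 318.8 = 555 kN.
Design strength φR_n = 0.75 × 555 = 416 kN.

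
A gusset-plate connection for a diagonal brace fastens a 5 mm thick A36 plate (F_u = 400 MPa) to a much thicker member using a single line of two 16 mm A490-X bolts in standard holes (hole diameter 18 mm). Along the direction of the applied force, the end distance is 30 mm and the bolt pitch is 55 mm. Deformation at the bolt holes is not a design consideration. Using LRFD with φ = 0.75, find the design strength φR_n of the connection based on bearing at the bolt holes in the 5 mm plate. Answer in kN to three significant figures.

Per bolt r_n = 1.5 l_c t F_u ≤ 3.0 d t F_u; upper limit = 3.0 × 16 × 5 × 400 / 1000 = 96 kN.
Edge bolt: l_c = 30 − 18/2 = 21 mm → 1.5 × 21 × 5 × 400 / 1000 = 63 → r_n = 63 kN.
Interior bolts: l_c = 55 − 18 = 37 mm → 1.5 × 37 × 5 × 400 / 1000 = 111 → r_n = 96 kN.
R_n = 1 × 63 + 1 × 96 = 159 kN.
Design strength φR_n = 0.75 × 159 = 119 kN.

119 kN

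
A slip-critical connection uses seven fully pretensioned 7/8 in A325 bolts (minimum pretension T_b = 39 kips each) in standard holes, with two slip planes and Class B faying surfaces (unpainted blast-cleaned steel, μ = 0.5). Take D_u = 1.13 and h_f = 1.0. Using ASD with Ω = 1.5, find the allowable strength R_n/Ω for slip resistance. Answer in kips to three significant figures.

206 kips

R_n = μ · D_u · h_f · T_b · n_s · n_b = 0.5 × 1.13 × 1.0 × 39 × 2 × 7 = 308.5 kips.
Allowable strength R_n/Ω = 308.5 / 1.5 = 206 kips.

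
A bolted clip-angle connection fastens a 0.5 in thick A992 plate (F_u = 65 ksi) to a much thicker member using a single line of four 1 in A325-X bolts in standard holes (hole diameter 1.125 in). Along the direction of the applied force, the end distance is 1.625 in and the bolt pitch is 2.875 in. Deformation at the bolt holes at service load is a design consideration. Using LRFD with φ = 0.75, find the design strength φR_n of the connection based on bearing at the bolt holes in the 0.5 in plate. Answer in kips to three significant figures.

Per bolt r_n = 1.2 l_c t F_u ≤ 2.4 d t F_u; upper limit = 2.4 × 1 × 0.5 × 65 = 78 kips.
Edge bolt: l_c = 1.625 − 1.125/2 = 1.062 in → 1.2 × 1.062 × 0.5 × 65 = 41.44 → r_n = 41.44 kips.
Interior bolts: l_c = 2.875 − 1.125 = 1.75 in → 1.2 × 1.75 × 0.5 × 65 = 68.25 → r_n = 68.25 kips.
R_n = 1 × 41.44 + 3 × 68.25 = 246.2 kips.
Design strength φR_n = 0.75 × 246.2 = 185 kips.

185 kips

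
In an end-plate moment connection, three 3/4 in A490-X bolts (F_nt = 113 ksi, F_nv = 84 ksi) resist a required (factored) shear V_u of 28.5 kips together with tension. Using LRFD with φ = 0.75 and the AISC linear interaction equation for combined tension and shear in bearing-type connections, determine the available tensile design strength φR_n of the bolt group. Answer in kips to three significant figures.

108 kips

A_b = π·0.75²/4 = 0.4418 in²; f_rv = 28.5 / (3 × 0.4418) = 21.5 ksi.
F'_nt = 1.3 F_nt − (F_nt / φF_nv) f_rv = 1.3·113 − (113/(0.75·84))·21.5 = 108.3 ksi, capped at F_nt → F'_nt = 108.3 ksi.
R_n = F'_nt · A_b · n = 108.3 × 0.4418 × 3 = 143.6 kips.
Design strength φR_n = 0.75 × 143.6 = 108 kips.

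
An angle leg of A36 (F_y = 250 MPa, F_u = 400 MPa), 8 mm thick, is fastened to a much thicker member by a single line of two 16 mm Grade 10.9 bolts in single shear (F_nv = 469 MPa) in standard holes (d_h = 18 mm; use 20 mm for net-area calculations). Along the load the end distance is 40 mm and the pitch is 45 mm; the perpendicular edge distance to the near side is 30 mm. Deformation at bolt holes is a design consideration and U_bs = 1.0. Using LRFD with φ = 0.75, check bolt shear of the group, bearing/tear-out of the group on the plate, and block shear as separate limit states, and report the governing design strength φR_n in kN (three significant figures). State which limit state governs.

124 kN (block shear governs)

Bolt shear: A_b = π·16²/4 = 201.1 mm²; R_n = 469 × 201.1 × 2 × 1 / 1000 = 188.6 kN → 0.75 × 188.6 = 141 kN.
Bearing: edge l_c = 31, r_n = 119 kN; interior l_c = 27, r_n = 103.7 kN; R_n = 119 + 1·103.7 = 222.7 kN → 167 kN.
Block shear: A_gv = 680, A_nv = 440, A_nt = 160 mm²; R_n = min(0.6F_uA_nv, 0.6F_yA_gv) + U_bs·F_u·A_nt = 166 kN → 124 kN.
Block shear governs: 124 kN.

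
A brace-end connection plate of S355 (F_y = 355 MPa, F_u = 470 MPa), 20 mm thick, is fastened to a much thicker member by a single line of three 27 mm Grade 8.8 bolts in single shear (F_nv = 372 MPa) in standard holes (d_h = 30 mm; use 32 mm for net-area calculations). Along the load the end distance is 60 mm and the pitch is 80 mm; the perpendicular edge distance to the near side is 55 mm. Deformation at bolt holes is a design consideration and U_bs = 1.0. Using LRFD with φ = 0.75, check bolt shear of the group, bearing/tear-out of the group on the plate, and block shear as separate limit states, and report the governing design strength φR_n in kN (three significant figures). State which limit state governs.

Bolt shear: A_b = π·27²/4 = 572.6 mm²; R_n = 372 × 572.6 × 3 × 1 / 1000 = 639 kN → 0.75 × 639 = 479 kN.
Bearing: edge l_c = 45, r_n = 507.6 kN; interior l_c = 50, r_n = 564 kN; R_n = 507.6 + 2·564 = 1636 kN → 1230 kN.
Block shear: A_gv = 4400, A_nv = 2800, A_nt = 780 mm²; R_n = min(0.6F_uA_nv, 0.6F_yA_gv) + U_bs·F_u·A_nt = 1156 kN → 867 kN.
Bolt shear governs: 479 kN.

479 kN (bolt shear governs)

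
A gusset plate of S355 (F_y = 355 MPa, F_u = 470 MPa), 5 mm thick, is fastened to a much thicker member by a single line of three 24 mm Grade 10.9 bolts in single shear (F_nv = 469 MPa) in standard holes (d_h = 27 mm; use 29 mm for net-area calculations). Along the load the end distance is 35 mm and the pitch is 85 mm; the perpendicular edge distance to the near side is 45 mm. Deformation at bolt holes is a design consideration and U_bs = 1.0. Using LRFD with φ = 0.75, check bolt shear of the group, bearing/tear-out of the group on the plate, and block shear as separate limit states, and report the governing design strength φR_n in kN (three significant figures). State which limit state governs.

Bolt shear: A_b = π·24²/4 = 452.4 mm²; R_n = 469 × 452.4 × 3 × 1 / 1000 = 636.5 kN → 0.75 × 636.5 = 477 kN.
Bearing: edge l_c = 21.5, r_n = 60.63 kN; interior l_c = 58, r_n = 135.4 kN; R_n = 60.63 + 2·135.4 = 331.4 kN → 249 kN.
Block shear: A_gv = 1025, A_nv = 662.5, A_nt = 152.5 mm²; R_n = min(0.6F_uA_nv, 0.6F_yA_gv) + U_bs·F_u·A_nt = 258.5 kN → 194 kN.
Block shear governs: 194 kN.

194 kN (block shear governs)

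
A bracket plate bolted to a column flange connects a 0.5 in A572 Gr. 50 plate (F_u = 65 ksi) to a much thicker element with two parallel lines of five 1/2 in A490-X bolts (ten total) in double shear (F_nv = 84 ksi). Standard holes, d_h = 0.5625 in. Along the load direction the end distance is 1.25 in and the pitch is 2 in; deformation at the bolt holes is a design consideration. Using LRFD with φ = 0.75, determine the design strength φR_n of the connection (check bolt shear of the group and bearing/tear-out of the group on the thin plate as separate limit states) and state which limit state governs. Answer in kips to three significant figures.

247 kips (bolt shear governs)

Bolt shear: A_b = π·0.5²/4 = 0.1963 in²; R_n = 84 × 0.1963 × 10 × 2 = 329.9 kips → 0.75 × 329.9 = 247 kips.
Bearing (1.2 l_c t F_u ≤ 2.4 d t F_u): upper limit = 2.4·0.5·0.5·65 = 39 kips.
  Edge l_c = 1.25 − 0.5625/2 = 0.9688 → r_n = 37.78 kips; interior l_c = 2 − 0.5625 = 1.438 → r_n = 39 kips.
  R_n,bearing = 2·37.78 + 8·39 = 387.6 kips → 0.75 × 387.6 = 291 kips.
Bolt shear governs: 247 kips.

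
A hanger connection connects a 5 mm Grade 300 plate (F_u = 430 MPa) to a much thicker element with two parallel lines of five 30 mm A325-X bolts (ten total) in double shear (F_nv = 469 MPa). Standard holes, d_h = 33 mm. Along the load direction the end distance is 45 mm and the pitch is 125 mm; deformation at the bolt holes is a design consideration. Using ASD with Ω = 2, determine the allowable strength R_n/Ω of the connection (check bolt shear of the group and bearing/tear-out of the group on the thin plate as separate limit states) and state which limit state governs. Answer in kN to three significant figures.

Bolt shear: A_b = π·30²/4 = 706.9 mm²; R_n = 469 × 706.9 × 10 × 2 / 1000 = 6630 kN → 6630 / 2 = 3320 kN.
Bearing (1.2 l_c t F_u ≤ 2.4 d t F_u): upper limit = 2.4·30·5·430 / 1000 = 154.8 kN.
  Edge l_c = 45 − 33/2 = 28.5 → r_n = 73.53 kN; interior l_c = 125 − 33 = 92 → r_n = 154.8 kN.
  R_n,bearing = 2·73.53 + 8·154.8 = 1385 kN → 1385 / 2 = 693 kN.
Bearing governs: 693 kN.

693 kN (bearing governs)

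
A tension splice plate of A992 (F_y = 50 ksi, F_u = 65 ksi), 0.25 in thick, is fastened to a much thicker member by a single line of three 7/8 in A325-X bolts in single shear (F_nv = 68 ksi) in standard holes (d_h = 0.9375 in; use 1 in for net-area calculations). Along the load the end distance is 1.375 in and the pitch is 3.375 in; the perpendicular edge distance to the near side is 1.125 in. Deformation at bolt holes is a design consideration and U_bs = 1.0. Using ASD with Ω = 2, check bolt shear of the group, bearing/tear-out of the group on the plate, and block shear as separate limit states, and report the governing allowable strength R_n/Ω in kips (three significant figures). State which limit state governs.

32.5 kips (block shear governs)

Bolt shear: A_b = π·0.875²/4 = 0.6013 in²; R_n = 68 × 0.6013 × 3 × 1 = 122.7 kips → 122.7 / 2 = 61.3 kips.
Bearing: edge l_c = 0.9062, r_n = 17.67 kips; interior l_c = 2.438, r_n = 34.12 kips; R_n = 17.67 + 2·34.12 = 85.92 kips → 43 kips.
Block shear: A_gv = 2.031, A_nv = 1.406, A_nt = 0.1562 in²; R_n = min(0.6F_uA_nv, 0.6F_yA_gv) + U_bs·F_u·A_nt = 65 kips → 32.5 kips.
Block shear governs: 32.5 kips.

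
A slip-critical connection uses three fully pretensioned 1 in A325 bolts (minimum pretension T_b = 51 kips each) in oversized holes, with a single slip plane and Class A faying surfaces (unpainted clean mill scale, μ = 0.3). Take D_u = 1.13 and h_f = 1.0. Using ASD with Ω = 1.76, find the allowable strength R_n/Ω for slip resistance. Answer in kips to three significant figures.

R_n = μ · D_u · h_f · T_b · n_s · n_b = 0.3 × 1.13 × 1.0 × 51 × 1 × 3 = 51.87 kips.
Allowable strength R_n/Ω = 51.87 / 1.76 = 29.5 kips.

29.5 kips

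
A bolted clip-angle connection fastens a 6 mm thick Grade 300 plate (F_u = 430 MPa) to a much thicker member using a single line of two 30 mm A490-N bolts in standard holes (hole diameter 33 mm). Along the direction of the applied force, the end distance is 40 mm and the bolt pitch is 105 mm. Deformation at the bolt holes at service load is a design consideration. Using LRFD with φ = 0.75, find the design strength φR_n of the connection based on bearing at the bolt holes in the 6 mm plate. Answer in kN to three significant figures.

194 kN

Per bolt r_n = 1.2 l_c t F_u ≤ 2.4 d t F_u; upper limit = 2.4 × 30 × 6 × 430 / 1000 = 185.8 kN.
Edge bolt: l_c = 40 − 33/2 = 23.5 mm → 1.2 × 23.5 × 6 × 430 / 1000 = 72.76 → r_n = 72.76 kN.
Interior bolts: l_c = 105 − 33 = 72 mm → 1.2 × 72 × 6 × 430 / 1000 = 222.9 → r_n = 185.8 kN.
R_n = 1 × 72.76 + 1 × 185.8 = 258.5 kN.
Design strength φR_n = 0.75 × 258.5 = 194 kN.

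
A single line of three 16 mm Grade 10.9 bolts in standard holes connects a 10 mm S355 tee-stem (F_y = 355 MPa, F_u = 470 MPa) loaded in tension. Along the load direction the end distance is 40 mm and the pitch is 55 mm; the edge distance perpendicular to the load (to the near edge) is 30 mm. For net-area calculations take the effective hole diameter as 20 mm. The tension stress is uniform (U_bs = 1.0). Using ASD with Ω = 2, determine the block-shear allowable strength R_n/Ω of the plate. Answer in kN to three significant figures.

188 kN

Shear plane L_v = 40 + 2·55 = 150 mm; A_gv = 150 × 10 = 1500 mm².
A_nv = (150 − 2.5·20) × 10 = 1000 mm².
A_nt = (30 − 0.5·20) × 10 = 200 mm².
0.6 F_u A_nv = 282 kN; 0.6 F_y A_gv = 319.5 kN → shear rupture governs the shear term.
R_n = 282 + 1.0 × 470 × 200 / 1000 = 376 kN.
Allowable strength R_n/Ω = 376 / 2 = 188 kN.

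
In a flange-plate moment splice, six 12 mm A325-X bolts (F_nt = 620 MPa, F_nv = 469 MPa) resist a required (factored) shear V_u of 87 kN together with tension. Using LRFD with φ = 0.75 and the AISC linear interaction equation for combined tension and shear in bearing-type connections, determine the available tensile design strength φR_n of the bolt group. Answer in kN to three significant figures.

295 kN

A_b = π·12²/4 = 113.1 mm²; f_rv = 87 × 1000 / (6 × 113.1) = 128.2 MPa.
F'_nt = 1.3 F_nt − (F_nt / φF_nv) f_rv = 1.3·620 − (620/(0.75·469))·128.2 = 580 MPa, capped at F_nt → F'_nt = 580 MPa.
R_n = F'_nt · A_b · n = 580 × 113.1 × 6 / 1000 = 393.6 kN.
Design strength φR_n = 0.75 × 393.6 = 295 kN.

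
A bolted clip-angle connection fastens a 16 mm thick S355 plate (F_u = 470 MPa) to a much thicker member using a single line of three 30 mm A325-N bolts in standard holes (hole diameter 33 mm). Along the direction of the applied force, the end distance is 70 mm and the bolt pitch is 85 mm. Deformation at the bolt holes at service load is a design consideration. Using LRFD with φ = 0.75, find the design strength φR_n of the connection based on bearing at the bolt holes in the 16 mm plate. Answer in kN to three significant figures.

1070 kN

Per bolt r_n = 1.2 l_c t F_u ≤ 2.4 d t F_u; upper limit = 2.4 × 30 × 16 × 470 / 1000 = 541.4 kN.
Edge bolt: l_c = 70 − 33/2 = 53.5 mm → 1.2 × 53.5 × 16 × 470 / 1000 = 482.8 → r_n = 482.8 kN.
Interior bolts: l_c = 85 − 33 = 52 mm → 1.2 × 52 × 16 × 470 / 1000 = 469.2 → r_n = 469.2 kN.
R_n = 1 × 482.8 + 2 × 469.2 = 1421 kN.
Design strength φR_n = 0.75 × 1421 = 1070 kN.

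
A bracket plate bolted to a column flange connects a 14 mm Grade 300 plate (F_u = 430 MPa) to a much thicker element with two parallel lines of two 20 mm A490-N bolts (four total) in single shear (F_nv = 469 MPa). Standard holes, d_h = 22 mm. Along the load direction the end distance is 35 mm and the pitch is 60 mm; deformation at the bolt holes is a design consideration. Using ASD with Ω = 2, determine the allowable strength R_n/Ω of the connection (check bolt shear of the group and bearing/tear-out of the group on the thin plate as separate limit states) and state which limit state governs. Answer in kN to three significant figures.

Bolt shear: A_b = π·20²/4 = 314.2 mm²; R_n = 469 × 314.2 × 4 × 1 / 1000 = 589.4 kN → 589.4 / 2 = 295 kN.
Bearing (1.2 l_c t F_u ≤ 2.4 d t F_u): upper limit = 2.4·20·14·430 / 1000 = 289 kN.
  Edge l_c = 35 − 22/2 = 24 → r_n = 173.4 kN; interior l_c = 60 − 22 = 38 → r_n = 274.5 kN.
  R_n,bearing = 2·173.4 + 2·274.5 = 895.8 kN → 895.8 / 2 = 448 kN.
Bolt shear governs: 295 kN.

295 kN (bolt shear governs)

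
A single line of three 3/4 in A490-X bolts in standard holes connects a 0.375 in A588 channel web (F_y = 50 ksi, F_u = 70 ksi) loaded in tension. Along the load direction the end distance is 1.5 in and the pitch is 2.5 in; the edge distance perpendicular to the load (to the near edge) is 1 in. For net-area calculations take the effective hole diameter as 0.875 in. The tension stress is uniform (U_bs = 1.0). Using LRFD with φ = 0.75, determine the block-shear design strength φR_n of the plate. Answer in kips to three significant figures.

62 kips

Shear plane L_v = 1.5 + 2·2.5 = 6.5 in; A_gv = 6.5 × 0.375 = 2.438 in².
A_nv = (6.5 − 2.5·0.875) × 0.375 = 1.617 in².
A_nt = (1 − 0.5·0.875) × 0.375 = 0.2109 in².
0.6 F_u A_nv = 67.92 kips; 0.6 F_y A_gv = 73.12 kips → shear rupture governs the shear term.
R_n = 67.92 + 1.0 × 70 × 0.2109 = 82.69 kips.
Design strength φR_n = 0.75 × 82.69 = 62 kips.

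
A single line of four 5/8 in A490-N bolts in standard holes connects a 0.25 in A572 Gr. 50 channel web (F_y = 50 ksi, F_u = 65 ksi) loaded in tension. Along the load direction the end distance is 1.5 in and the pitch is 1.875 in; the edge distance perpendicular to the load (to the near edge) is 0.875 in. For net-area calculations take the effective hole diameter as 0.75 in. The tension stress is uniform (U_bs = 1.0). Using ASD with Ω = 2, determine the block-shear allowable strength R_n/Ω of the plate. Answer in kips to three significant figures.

Shear plane L_v = 1.5 + 3·1.875 = 7.125 in; A_gv = 7.125 × 0.25 = 1.781 in².
A_nv = (7.125 − 3.5·0.75) × 0.25 = 1.125 in².
A_nt = (0.875 − 0.5·0.75) × 0.25 = 0.125 in².
0.6 F_u A_nv = 43.88 kips; 0.6 F_y A_gv = 53.44 kips → shear rupture governs the shear term.
R_n = 43.88 + 1.0 × 65 × 0.125 = 52 kips.
Allowable strength R_n/Ω = 52 / 2 = 26 kips.

26 kips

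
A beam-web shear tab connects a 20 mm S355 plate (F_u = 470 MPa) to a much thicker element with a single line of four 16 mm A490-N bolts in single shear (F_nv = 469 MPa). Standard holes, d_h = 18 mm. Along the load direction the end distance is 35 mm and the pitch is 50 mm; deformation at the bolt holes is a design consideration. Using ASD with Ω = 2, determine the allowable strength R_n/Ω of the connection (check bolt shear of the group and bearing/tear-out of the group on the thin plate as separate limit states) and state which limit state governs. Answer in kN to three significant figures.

189 kN (bolt shear governs)

Bolt shear: A_b = π·16²/4 = 201.1 mm²; R_n = 469 × 201.1 × 4 × 1 / 1000 = 377.2 kN → 377.2 / 2 = 189 kN.
Bearing (1.2 l_c t F_u ≤ 2.4 d t F_u): upper limit = 2.4·16·20·470 / 1000 = 361 kN.
  Edge l_c = 35 − 18/2 = 26 → r_n = 293.3 kN; interior l_c = 50 − 18 = 32 → r_n = 361 kN.
  R_n,bearing = 1·293.3 + 3·361 = 1376 kN → 1376 / 2 = 688 kN.
Bolt shear governs: 189 kN.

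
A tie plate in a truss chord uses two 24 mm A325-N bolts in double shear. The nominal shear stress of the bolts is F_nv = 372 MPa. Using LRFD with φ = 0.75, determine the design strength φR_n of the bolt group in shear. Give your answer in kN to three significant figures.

A_b = π × 24² / 4 = 452.4 mm².
R_n = F_nv · A_b · n · n_s = 372 × 452.4 × 2 × 2 / 1000 = 673.2 kN.
Design strength φR_n = 0.75 × 673.2 = 505 kN.

505 kN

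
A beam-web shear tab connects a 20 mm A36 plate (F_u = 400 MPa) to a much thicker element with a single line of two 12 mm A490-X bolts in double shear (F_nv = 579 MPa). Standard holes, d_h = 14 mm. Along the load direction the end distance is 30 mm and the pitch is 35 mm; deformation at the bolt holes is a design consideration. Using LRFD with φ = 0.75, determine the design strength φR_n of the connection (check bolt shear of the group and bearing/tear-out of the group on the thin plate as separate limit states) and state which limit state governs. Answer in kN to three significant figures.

196 kN (bolt shear governs)

Bolt shear: A_b = π·12²/4 = 113.1 mm²; R_n = 579 × 113.1 × 2 × 2 / 1000 = 261.9 kN → 0.75 × 261.9 = 196 kN.
Bearing (1.2 l_c t F_u ≤ 2.4 d t F_u): upper limit = 2.4·12·20·400 / 1000 = 230.4 kN.
  Edge l_c = 30 − 14/2 = 23 → r_n = 220.8 kN; interior l_c = 35 − 14 = 21 → r_n = 201.6 kN.
  R_n,bearing = 1·220.8 + 1·201.6 = 422.4 kN → 0.75 × 422.4 = 317 kN.
Bolt shear governs: 196 kN.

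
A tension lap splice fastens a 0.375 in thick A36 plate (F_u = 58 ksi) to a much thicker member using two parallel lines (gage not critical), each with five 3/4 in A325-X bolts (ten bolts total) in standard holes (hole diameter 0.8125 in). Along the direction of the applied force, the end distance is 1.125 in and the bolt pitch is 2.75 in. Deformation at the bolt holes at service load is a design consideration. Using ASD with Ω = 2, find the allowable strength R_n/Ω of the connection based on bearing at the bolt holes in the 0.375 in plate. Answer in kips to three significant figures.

Per bolt r_n = 1.2 l_c t F_u ≤ 2.4 d t F_u; upper limit = 2.4 × 0.75 × 0.375 × 58 = 39.15 kips.
Edge bolt: l_c = 1.125 − 0.8125/2 = 0.7188 in → 1.2 × 0.7188 × 0.375 × 58 = 18.76 → r_n = 18.76 kips.
Interior bolts: l_c = 2.75 − 0.8125 = 1.938 in → 1.2 × 1.938 × 0.375 × 58 = 50.57 → r_n = 39.15 kips.
R_n = 2 × 18.76 + 8 × 39.15 = 350.7 kips.
Allowable strength R_n/Ω = 350.7 / 2 = 175 kips.

175 kips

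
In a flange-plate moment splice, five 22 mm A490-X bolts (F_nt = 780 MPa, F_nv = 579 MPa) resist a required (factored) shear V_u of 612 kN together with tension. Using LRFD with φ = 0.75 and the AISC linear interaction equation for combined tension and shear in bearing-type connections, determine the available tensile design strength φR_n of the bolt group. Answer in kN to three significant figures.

621 kN

A_b = π·22²/4 = 380.1 mm²; f_rv = 612 × 1000 / (5 × 380.1) = 322 MPa.
F'_nt = 1.3 F_nt − (F_nt / φF_nv) f_rv = 1.3·780 − (780/(0.75·579))·322 = 435.6 MPa, capped at F_nt → F'_nt = 435.6 MPa.
R_n = F'_nt · A_b · n = 435.6 × 380.1 × 5 / 1000 = 828 kN.
Design strength φR_n = 0.75 × 828 = 621 kN.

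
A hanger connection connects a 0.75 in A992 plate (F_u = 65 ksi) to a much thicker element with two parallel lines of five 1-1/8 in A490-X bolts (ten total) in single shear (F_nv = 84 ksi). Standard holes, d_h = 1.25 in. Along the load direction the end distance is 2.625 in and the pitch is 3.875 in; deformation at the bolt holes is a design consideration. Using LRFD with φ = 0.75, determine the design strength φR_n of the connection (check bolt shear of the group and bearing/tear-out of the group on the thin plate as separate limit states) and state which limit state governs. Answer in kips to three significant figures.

626 kips (bolt shear governs)

Bolt shear: A_b = π·1.125²/4 = 0.994 in²; R_n = 84 × 0.994 × 10 × 1 = 835 kips → 0.75 × 835 = 626 kips.
Bearing (1.2 l_c t F_u ≤ 2.4 d t F_u): upper limit = 2.4·1.125·0.75·65 = 131.6 kips.
  Edge l_c = 2.625 − 1.25/2 = 2 → r_n = 117 kips; interior l_c = 3.875 − 1.25 = 2.625 → r_n = 131.6 kips.
  R_n,bearing = 2·117 + 8·131.6 = 1287 kips → 0.75 × 1287 = 965 kips.
Bolt shear governs: 626 kips.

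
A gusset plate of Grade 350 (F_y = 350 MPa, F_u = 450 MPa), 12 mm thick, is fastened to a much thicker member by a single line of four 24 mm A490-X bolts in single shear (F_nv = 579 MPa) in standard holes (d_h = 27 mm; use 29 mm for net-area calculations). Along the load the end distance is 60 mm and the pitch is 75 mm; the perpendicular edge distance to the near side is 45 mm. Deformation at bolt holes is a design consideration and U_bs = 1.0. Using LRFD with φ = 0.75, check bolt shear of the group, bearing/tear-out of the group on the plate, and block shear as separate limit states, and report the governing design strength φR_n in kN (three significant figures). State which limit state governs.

569 kN (block shear governs)

Bolt shear: A_b = π·24²/4 = 452.4 mm²; R_n = 579 × 452.4 × 4 × 1 / 1000 = 1048 kN → 0.75 × 1048 = 786 kN.
Bearing: edge l_c = 46.5, r_n = 301.3 kN; interior l_c = 48, r_n = 311 kN; R_n = 301.3 + 3·311 = 1234 kN → 926 kN.
Block shear: A_gv = 3420, A_nv = 2202, A_nt = 366 mm²; R_n = min(0.6F_uA_nv, 0.6F_yA_gv) + U_bs·F_u·A_nt = 759.2 kN → 569 kN.
Block shear governs: 569 kN.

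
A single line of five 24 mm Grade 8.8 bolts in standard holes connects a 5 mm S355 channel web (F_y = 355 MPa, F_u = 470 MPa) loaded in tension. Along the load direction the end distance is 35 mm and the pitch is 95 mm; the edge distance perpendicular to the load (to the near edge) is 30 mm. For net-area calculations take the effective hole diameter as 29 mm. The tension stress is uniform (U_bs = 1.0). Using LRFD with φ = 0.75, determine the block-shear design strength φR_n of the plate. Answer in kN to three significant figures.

328 kN

Shear plane L_v = 35 + 4·95 = 415 mm; A_gv = 415 × 5 = 2075 mm².
A_nv = (415 − 4.5·29) × 5 = 1422 mm².
A_nt = (30 − 0.5·29) × 5 = 77.5 mm².
0.6 F_u A_nv = 401.1 kN; 0.6 F_y A_gv = 442 kN → shear rupture governs the shear term.
R_n = 401.1 + 1.0 × 470 × 77.5 / 1000 = 437.6 kN.
Design strength φR_n = 0.75 × 437.6 = 328 kN.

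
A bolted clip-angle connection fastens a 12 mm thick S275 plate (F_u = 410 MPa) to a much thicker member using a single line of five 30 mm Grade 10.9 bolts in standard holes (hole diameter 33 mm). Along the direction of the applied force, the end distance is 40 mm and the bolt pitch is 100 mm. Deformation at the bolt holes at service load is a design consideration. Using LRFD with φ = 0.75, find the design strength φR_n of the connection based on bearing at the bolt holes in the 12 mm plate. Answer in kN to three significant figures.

Per bolt r_n = 1.2 l_c t F_u ≤ 2.4 d t F_u; upper limit = 2.4 × 30 × 12 × 410 / 1000 = 354.2 kN.
Edge bolt: l_c = 40 − 33/2 = 23.5 mm → 1.2 × 23.5 × 12 × 410 / 1000 = 138.7 → r_n = 138.7 kN.
Interior bolts: l_c = 100 − 33 = 67 mm → 1.2 × 67 × 12 × 410 / 1000 = 395.6 → r_n = 354.2 kN.
R_n = 1 × 138.7 + 4 × 354.2 = 1556 kN.
Design strength φR_n = 0.75 × 1556 = 1170 kN.

1170 kN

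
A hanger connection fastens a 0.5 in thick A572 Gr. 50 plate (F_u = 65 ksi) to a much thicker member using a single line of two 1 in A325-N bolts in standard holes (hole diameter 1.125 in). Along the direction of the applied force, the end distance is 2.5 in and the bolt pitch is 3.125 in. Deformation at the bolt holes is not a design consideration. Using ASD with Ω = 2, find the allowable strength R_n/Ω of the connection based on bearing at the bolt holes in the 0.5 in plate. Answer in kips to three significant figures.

Per bolt r_n = 1.5 l_c t F_u ≤ 3.0 d t F_u; upper limit = 3.0 × 1 × 0.5 × 65 = 97.5 kips.
Edge bolt: l_c = 2.5 − 1.125/2 = 1.938 in → 1.5 × 1.938 × 0.5 × 65 = 94.45 → r_n = 94.45 kips.
Interior bolts: l_c = 3.125 − 1.125 = 2 in → 1.5 × 2 × 0.5 × 65 = 97.5 → r_n = 97.5 kips.
R_n = 1 × 94.45 + 1 × 97.5 = 192 kips.
Allowable strength R_n/Ω = 192 / 2 = 96 kips.

96 kips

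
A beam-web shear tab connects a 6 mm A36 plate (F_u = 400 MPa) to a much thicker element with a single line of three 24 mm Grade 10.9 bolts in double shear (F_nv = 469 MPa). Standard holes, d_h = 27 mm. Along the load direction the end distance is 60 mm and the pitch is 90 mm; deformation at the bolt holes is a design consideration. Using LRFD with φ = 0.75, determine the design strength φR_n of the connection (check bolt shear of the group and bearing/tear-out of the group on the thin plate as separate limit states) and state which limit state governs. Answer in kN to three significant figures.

308 kN (bearing governs)

Bolt shear: A_b = π·24²/4 = 452.4 mm²; R_n = 469 × 452.4 × 3 × 2 / 1000 = 1273 kN → 0.75 × 1273 = 955 kN.
Bearing (1.2 l_c t F_u ≤ 2.4 d t F_u): upper limit = 2.4·24·6·400 / 1000 = 138.2 kN.
  Edge l_c = 60 − 27/2 = 46.5 → r_n = 133.9 kN; interior l_c = 90 − 27 = 63 → r_n = 138.2 kN.
  R_n,bearing = 1·133.9 + 2·138.2 = 410.4 kN → 0.75 × 410.4 = 308 kN.
Bearing governs: 308 kN.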